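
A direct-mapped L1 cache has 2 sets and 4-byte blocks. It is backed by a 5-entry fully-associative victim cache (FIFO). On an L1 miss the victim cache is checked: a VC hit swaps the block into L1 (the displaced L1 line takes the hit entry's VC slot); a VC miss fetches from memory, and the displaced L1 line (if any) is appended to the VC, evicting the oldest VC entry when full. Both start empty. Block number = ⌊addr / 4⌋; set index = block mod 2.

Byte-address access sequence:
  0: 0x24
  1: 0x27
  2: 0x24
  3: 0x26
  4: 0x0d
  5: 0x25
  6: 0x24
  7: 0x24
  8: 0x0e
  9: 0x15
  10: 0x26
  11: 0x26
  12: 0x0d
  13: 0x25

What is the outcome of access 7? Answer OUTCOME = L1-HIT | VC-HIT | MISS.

0: 0x24 (blk 9, set 1) → MISS  vc=[]
1: 0x27 (blk 9, set 1) → L1-HIT  vc=[]
2: 0x24 (blk 9, set 1) → L1-HIT  vc=[]
3: 0x26 (blk 9, set 1) → L1-HIT  vc=[]
4: 0xd (blk 3, set 1) → MISS  vc=[9]
5: 0x25 (blk 9, set 1) → VC-HIT  vc=[3]
6: 0x24 (blk 9, set 1) → L1-HIT  vc=[3]
7: 0x24 (blk 9, set 1) → L1-HIT  vc=[3]
8: 0xe (blk 3, set 1) → VC-HIT  vc=[9]
9: 0x15 (blk 5, set 1) → MISS  vc=[9, 3]
10: 0x26 (blk 9, set 1) → VC-HIT  vc=[5, 3]
11: 0x26 (blk 9, set 1) → L1-HIT  vc=[5, 3]
12: 0xd (blk 3, set 1) → VC-HIT  vc=[5, 9]
13: 0x25 (blk 9, set 1) → VC-HIT  vc=[5, 3]

OUTCOME = L1-HIT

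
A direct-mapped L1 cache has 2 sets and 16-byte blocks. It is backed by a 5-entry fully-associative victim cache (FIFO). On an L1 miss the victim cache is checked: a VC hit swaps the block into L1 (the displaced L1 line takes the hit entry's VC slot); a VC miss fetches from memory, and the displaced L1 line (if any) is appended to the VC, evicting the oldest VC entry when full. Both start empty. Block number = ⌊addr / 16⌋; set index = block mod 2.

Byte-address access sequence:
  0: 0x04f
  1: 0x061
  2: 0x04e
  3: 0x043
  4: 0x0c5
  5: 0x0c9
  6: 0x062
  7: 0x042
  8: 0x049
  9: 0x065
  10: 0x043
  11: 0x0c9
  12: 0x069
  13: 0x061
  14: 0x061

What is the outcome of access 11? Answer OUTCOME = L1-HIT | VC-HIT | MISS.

  [0] addr=0x4f blk=4 s=0: MISS | VC []
  [1] addr=0x61 blk=6 s=0: MISS | VC [4]
  [2] addr=0x4e blk=4 s=0: VC-HIT | VC [6]
  [3] addr=0x43 blk=4 s=0: L1-HIT | VC [6]
  [4] addr=0xc5 blk=12 s=0: MISS | VC [6, 4]
  [5] addr=0xc9 blk=12 s=0: L1-HIT | VC [6, 4]
  [6] addr=0x62 blk=6 s=0: VC-HIT | VC [12, 4]
  [7] addr=0x42 blk=4 s=0: VC-HIT | VC [12, 6]
  [8] addr=0x49 blk=4 s=0: L1-HIT | VC [12, 6]
  [9] addr=0x65 blk=6 s=0: VC-HIT | VC [12, 4]
  [10] addr=0x43 blk=4 s=0: VC-HIT | VC [12, 6]
  [11] addr=0xc9 blk=12 s=0: VC-HIT | VC [4, 6]
  [12] addr=0x69 blk=6 s=0: VC-HIT | VC [4, 12]
  [13] addr=0x61 blk=6 s=0: L1-HIT | VC [4, 12]
  [14] addr=0x61 blk=6 s=0: L1-HIT | VC [4, 12]

OUTCOME = VC-HIT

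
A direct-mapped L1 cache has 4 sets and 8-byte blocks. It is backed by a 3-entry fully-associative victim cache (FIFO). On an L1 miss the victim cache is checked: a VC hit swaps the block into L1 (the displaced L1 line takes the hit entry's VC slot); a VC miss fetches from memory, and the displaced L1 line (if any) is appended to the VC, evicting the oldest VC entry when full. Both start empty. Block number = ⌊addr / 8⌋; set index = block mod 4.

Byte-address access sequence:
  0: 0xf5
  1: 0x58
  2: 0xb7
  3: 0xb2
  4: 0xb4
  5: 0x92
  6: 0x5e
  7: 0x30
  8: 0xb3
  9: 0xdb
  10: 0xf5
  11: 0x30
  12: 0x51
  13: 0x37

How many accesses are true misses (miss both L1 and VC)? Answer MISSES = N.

MISSES = 9

#0 0xf5→b30/s2 MISS; vc=[]
#1 0x58→b11/s3 MISS; vc=[]
#2 0xb7→b22/s2 MISS; vc=[30]
#3 0xb2→b22/s2 L1-HIT; vc=[30]
#4 0xb4→b22/s2 L1-HIT; vc=[30]
#5 0x92→b18/s2 MISS; vc=[30,22]
#6 0x5e→b11/s3 L1-HIT; vc=[30,22]
#7 0x30→b6/s2 MISS; vc=[30,22,18]
#8 0xb3→b22/s2 VC-HIT; vc=[30,6,18]
#9 0xdb→b27/s3 MISS; vc=[6,18,11]
#10 0xf5→b30/s2 MISS; vc=[18,11,22]
#11 0x30→b6/s2 MISS; vc=[11,22,30]
#12 0x51→b10/s2 MISS; vc=[22,30,6]
#13 0x37→b6/s2 VC-HIT; vc=[22,30,10]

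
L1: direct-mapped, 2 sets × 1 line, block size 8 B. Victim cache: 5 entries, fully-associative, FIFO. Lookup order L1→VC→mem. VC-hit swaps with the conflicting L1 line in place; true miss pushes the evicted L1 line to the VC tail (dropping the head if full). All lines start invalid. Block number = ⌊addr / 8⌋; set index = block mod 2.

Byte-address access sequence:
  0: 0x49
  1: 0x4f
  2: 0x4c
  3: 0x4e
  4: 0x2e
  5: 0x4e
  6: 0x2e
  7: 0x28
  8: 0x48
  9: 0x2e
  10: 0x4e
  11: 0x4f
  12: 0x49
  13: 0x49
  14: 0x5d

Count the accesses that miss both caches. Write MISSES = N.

MISSES = 3

#0 0x49→b9/s1 MISS; vc=[]
#1 0x4f→b9/s1 L1-HIT; vc=[]
#2 0x4c→b9/s1 L1-HIT; vc=[]
#3 0x4e→b9/s1 L1-HIT; vc=[]
#4 0x2e→b5/s1 MISS; vc=[9]
#5 0x4e→b9/s1 VC-HIT; vc=[5]
#6 0x2e→b5/s1 VC-HIT; vc=[9]
#7 0x28→b5/s1 L1-HIT; vc=[9]
#8 0x48→b9/s1 VC-HIT; vc=[5]
#9 0x2e→b5/s1 VC-HIT; vc=[9]
#10 0x4e→b9/s1 VC-HIT; vc=[5]
#11 0x4f→b9/s1 L1-HIT; vc=[5]
#12 0x49→b9/s1 L1-HIT; vc=[5]
#13 0x49→b9/s1 L1-HIT; vc=[5]
#14 0x5d→b11/s1 MISS; vc=[5,9]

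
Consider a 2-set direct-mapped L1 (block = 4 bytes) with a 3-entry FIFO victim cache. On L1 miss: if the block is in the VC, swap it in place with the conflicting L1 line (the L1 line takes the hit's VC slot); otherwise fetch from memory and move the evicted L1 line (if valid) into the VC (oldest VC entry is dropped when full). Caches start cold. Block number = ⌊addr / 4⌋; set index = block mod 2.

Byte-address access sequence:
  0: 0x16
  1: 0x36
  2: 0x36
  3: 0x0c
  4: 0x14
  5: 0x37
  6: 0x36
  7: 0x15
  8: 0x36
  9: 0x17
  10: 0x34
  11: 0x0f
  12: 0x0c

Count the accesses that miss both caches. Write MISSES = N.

MISSES = 3

  [0] addr=0x16 blk=5 s=1: MISS | VC []
  [1] addr=0x36 blk=13 s=1: MISS | VC [5]
  [2] addr=0x36 blk=13 s=1: L1-HIT | VC [5]
  [3] addr=0xc blk=3 s=1: MISS | VC [5, 13]
  [4] addr=0x14 blk=5 s=1: VC-HIT | VC [3, 13]
  [5] addr=0x37 blk=13 s=1: VC-HIT | VC [3, 5]
  [6] addr=0x36 blk=13 s=1: L1-HIT | VC [3, 5]
  [7] addr=0x15 blk=5 s=1: VC-HIT | VC [3, 13]
  [8] addr=0x36 blk=13 s=1: VC-HIT | VC [3, 5]
  [9] addr=0x17 blk=5 s=1: VC-HIT | VC [3, 13]
  [10] addr=0x34 blk=13 s=1: VC-HIT | VC [3, 5]
  [11] addr=0xf blk=3 s=1: VC-HIT | VC [13, 5]
  [12] addr=0xc blk=3 s=1: L1-HIT | VC [13, 5]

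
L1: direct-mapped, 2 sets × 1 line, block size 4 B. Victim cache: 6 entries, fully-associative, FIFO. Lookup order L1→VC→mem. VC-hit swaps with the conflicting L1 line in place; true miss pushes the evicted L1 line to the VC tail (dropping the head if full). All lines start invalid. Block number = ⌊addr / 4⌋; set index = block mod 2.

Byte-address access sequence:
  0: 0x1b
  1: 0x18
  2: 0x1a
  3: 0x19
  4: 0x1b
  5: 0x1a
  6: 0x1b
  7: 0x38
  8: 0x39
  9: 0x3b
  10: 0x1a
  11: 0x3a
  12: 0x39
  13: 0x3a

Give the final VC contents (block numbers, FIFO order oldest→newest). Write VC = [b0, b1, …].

0: 0x1b (blk 6, set 0) → MISS  vc=[]
1: 0x18 (blk 6, set 0) → L1-HIT  vc=[]
2: 0x1a (blk 6, set 0) → L1-HIT  vc=[]
3: 0x19 (blk 6, set 0) → L1-HIT  vc=[]
4: 0x1b (blk 6, set 0) → L1-HIT  vc=[]
5: 0x1a (blk 6, set 0) → L1-HIT  vc=[]
6: 0x1b (blk 6, set 0) → L1-HIT  vc=[]
7: 0x38 (blk 14, set 0) → MISS  vc=[6]
8: 0x39 (blk 14, set 0) → L1-HIT  vc=[6]
9: 0x3b (blk 14, set 0) → L1-HIT  vc=[6]
10: 0x1a (blk 6, set 0) → VC-HIT  vc=[14]
11: 0x3a (blk 14, set 0) → VC-HIT  vc=[6]
12: 0x39 (blk 14, set 0) → L1-HIT  vc=[6]
13: 0x3a (blk 14, set 0) → L1-HIT  vc=[6]

VC = [6]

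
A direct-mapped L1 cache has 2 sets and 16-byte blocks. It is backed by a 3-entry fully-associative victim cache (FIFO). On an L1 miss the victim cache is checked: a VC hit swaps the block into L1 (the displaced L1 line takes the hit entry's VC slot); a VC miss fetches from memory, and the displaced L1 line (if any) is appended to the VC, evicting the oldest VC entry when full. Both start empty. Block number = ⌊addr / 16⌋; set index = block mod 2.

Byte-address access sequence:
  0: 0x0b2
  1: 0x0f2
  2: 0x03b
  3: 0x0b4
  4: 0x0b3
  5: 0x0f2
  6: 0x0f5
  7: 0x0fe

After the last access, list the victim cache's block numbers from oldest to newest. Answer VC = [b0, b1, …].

#0 0xb2→b11/s1 MISS; vc=[]
#1 0xf2→b15/s1 MISS; vc=[11]
#2 0x3b→b3/s1 MISS; vc=[11,15]
#3 0xb4→b11/s1 VC-HIT; vc=[3,15]
#4 0xb3→b11/s1 L1-HIT; vc=[3,15]
#5 0xf2→b15/s1 VC-HIT; vc=[3,11]
#6 0xf5→b15/s1 L1-HIT; vc=[3,11]
#7 0xfe→b15/s1 L1-HIT; vc=[3,11]

VC = [3, 11]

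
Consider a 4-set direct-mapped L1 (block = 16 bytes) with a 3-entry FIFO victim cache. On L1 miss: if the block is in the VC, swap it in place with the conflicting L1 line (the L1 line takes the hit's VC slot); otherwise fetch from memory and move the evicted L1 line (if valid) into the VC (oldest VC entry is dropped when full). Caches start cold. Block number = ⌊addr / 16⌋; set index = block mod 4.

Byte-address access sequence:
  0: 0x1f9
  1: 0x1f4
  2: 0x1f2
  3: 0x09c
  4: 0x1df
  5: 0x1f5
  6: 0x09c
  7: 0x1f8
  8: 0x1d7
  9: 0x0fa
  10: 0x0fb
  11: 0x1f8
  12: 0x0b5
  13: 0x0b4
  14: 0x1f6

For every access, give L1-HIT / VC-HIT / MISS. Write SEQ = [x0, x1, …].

  [0] addr=0x1f9 blk=31 s=3: MISS | VC []
  [1] addr=0x1f4 blk=31 s=3: L1-HIT | VC []
  [2] addr=0x1f2 blk=31 s=3: L1-HIT | VC []
  [3] addr=0x9c blk=9 s=1: MISS | VC []
  [4] addr=0x1df blk=29 s=1: MISS | VC [9]
  [5] addr=0x1f5 blk=31 s=3: L1-HIT | VC [9]
  [6] addr=0x9c blk=9 s=1: VC-HIT | VC [29]
  [7] addr=0x1f8 blk=31 s=3: L1-HIT | VC [29]
  [8] addr=0x1d7 blk=29 s=1: VC-HIT | VC [9]
  [9] addr=0xfa blk=15 s=3: MISS | VC [9, 31]
  [10] addr=0xfb blk=15 s=3: L1-HIT | VC [9, 31]
  [11] addr=0x1f8 blk=31 s=3: VC-HIT | VC [9, 15]
  [12] addr=0xb5 blk=11 s=3: MISS | VC [9, 15, 31]
  [13] addr=0xb4 blk=11 s=3: L1-HIT | VC [9, 15, 31]
  [14] addr=0x1f6 blk=31 s=3: VC-HIT | VC [9, 15, 11]

SEQ = [MISS, L1-HIT, L1-HIT, MISS, MISS, L1-HIT, VC-HIT, L1-HIT, VC-HIT, MISS, L1-HIT, VC-HIT, MISS, L1-HIT, VC-HIT]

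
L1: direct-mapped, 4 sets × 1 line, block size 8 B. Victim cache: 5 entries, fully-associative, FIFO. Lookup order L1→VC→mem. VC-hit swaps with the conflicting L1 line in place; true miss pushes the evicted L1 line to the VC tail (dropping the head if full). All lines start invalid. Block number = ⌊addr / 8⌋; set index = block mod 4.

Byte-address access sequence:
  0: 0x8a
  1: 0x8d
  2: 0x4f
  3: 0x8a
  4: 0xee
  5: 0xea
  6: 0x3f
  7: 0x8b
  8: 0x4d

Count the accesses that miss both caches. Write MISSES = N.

MISSES = 4

0: 0x8a (blk 17, set 1) → MISS  vc=[]
1: 0x8d (blk 17, set 1) → L1-HIT  vc=[]
2: 0x4f (blk 9, set 1) → MISS  vc=[17]
3: 0x8a (blk 17, set 1) → VC-HIT  vc=[9]
4: 0xee (blk 29, set 1) → MISS  vc=[9, 17]
5: 0xea (blk 29, set 1) → L1-HIT  vc=[9, 17]
6: 0x3f (blk 7, set 3) → MISS  vc=[9, 17]
7: 0x8b (blk 17, set 1) → VC-HIT  vc=[9, 29]
8: 0x4d (blk 9, set 1) → VC-HIT  vc=[17, 29]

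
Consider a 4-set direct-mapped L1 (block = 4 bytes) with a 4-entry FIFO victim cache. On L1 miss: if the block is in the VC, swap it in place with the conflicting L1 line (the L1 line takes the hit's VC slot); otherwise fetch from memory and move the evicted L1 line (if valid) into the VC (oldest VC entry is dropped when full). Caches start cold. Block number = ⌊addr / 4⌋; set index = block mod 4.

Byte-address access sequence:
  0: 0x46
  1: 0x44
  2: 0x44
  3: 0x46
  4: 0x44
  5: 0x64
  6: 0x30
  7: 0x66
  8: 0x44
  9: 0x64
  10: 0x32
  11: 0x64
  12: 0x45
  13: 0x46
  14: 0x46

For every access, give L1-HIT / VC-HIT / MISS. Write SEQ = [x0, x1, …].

  [0] addr=0x46 blk=17 s=1: MISS | VC []
  [1] addr=0x44 blk=17 s=1: L1-HIT | VC []
  [2] addr=0x44 blk=17 s=1: L1-HIT | VC []
  [3] addr=0x46 blk=17 s=1: L1-HIT | VC []
  [4] addr=0x44 blk=17 s=1: L1-HIT | VC []
  [5] addr=0x64 blk=25 s=1: MISS | VC [17]
  [6] addr=0x30 blk=12 s=0: MISS | VC [17]
  [7] addr=0x66 blk=25 s=1: L1-HIT | VC [17]
  [8] addr=0x44 blk=17 s=1: VC-HIT | VC [25]
  [9] addr=0x64 blk=25 s=1: VC-HIT | VC [17]
  [10] addr=0x32 blk=12 s=0: L1-HIT | VC [17]
  [11] addr=0x64 blk=25 s=1: L1-HIT | VC [17]
  [12] addr=0x45 blk=17 s=1: VC-HIT | VC [25]
  [13] addr=0x46 blk=17 s=1: L1-HIT | VC [25]
  [14] addr=0x46 blk=17 s=1: L1-HIT | VC [25]

SEQ = [MISS, L1-HIT, L1-HIT, L1-HIT, L1-HIT, MISS, MISS, L1-HIT, VC-HIT, VC-HIT, L1-HIT, L1-HIT, VC-HIT, L1-HIT, L1-HIT]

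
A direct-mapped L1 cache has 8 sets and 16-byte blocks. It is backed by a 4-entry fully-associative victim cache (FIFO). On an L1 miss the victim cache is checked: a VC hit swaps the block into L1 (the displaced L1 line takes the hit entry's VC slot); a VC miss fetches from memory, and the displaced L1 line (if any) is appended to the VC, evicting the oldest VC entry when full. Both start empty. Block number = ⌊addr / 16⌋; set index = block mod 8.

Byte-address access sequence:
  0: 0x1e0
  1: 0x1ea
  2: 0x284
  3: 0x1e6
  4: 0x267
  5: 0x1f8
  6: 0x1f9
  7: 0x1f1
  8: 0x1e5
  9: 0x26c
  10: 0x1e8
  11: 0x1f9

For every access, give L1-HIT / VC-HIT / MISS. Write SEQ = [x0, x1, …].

SEQ = [MISS, L1-HIT, MISS, L1-HIT, MISS, MISS, L1-HIT, L1-HIT, VC-HIT, VC-HIT, VC-HIT, L1-HIT]

#0 0x1e0→b30/s6 MISS; vc=[]
#1 0x1ea→b30/s6 L1-HIT; vc=[]
#2 0x284→b40/s0 MISS; vc=[]
#3 0x1e6→b30/s6 L1-HIT; vc=[]
#4 0x267→b38/s6 MISS; vc=[30]
#5 0x1f8→b31/s7 MISS; vc=[30]
#6 0x1f9→b31/s7 L1-HIT; vc=[30]
#7 0x1f1→b31/s7 L1-HIT; vc=[30]
#8 0x1e5→b30/s6 VC-HIT; vc=[38]
#9 0x26c→b38/s6 VC-HIT; vc=[30]
#10 0x1e8→b30/s6 VC-HIT; vc=[38]
#11 0x1f9→b31/s7 L1-HIT; vc=[38]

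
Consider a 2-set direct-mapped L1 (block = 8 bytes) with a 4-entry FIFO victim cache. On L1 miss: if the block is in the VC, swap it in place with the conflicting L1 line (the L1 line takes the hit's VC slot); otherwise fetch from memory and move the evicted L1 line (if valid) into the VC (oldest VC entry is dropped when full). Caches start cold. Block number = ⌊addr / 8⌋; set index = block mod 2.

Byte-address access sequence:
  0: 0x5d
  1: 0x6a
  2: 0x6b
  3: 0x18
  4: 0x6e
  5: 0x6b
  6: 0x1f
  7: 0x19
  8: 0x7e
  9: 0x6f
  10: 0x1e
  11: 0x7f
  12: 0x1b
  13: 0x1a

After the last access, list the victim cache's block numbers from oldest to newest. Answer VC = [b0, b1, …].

  [0] addr=0x5d blk=11 s=1: MISS | VC []
  [1] addr=0x6a blk=13 s=1: MISS | VC [11]
  [2] addr=0x6b blk=13 s=1: L1-HIT | VC [11]
  [3] addr=0x18 blk=3 s=1: MISS | VC [11, 13]
  [4] addr=0x6e blk=13 s=1: VC-HIT | VC [11, 3]
  [5] addr=0x6b blk=13 s=1: L1-HIT | VC [11, 3]
  [6] addr=0x1f blk=3 s=1: VC-HIT | VC [11, 13]
  [7] addr=0x19 blk=3 s=1: L1-HIT | VC [11, 13]
  [8] addr=0x7e blk=15 s=1: MISS | VC [11, 13, 3]
  [9] addr=0x6f blk=13 s=1: VC-HIT | VC [11, 15, 3]
  [10] addr=0x1e blk=3 s=1: VC-HIT | VC [11, 15, 13]
  [11] addr=0x7f blk=15 s=1: VC-HIT | VC [11, 3, 13]
  [12] addr=0x1b blk=3 s=1: VC-HIT | VC [11, 15, 13]
  [13] addr=0x1a blk=3 s=1: L1-HIT | VC [11, 15, 13]

VC = [11, 15, 13]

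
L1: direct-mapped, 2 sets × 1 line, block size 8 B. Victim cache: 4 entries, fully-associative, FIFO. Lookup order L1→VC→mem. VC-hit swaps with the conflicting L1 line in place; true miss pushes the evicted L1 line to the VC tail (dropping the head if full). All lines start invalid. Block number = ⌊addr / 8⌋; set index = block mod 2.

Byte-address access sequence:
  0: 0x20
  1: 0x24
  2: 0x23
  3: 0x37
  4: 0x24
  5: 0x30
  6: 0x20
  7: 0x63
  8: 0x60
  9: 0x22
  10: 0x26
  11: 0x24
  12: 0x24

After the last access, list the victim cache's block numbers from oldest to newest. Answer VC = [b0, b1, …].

VC = [6, 12]

#0 0x20→b4/s0 MISS; vc=[]
#1 0x24→b4/s0 L1-HIT; vc=[]
#2 0x23→b4/s0 L1-HIT; vc=[]
#3 0x37→b6/s0 MISS; vc=[4]
#4 0x24→b4/s0 VC-HIT; vc=[6]
#5 0x30→b6/s0 VC-HIT; vc=[4]
#6 0x20→b4/s0 VC-HIT; vc=[6]
#7 0x63→b12/s0 MISS; vc=[6,4]
#8 0x60→b12/s0 L1-HIT; vc=[6,4]
#9 0x22→b4/s0 VC-HIT; vc=[6,12]
#10 0x26→b4/s0 L1-HIT; vc=[6,12]
#11 0x24→b4/s0 L1-HIT; vc=[6,12]
#12 0x24→b4/s0 L1-HIT; vc=[6,12]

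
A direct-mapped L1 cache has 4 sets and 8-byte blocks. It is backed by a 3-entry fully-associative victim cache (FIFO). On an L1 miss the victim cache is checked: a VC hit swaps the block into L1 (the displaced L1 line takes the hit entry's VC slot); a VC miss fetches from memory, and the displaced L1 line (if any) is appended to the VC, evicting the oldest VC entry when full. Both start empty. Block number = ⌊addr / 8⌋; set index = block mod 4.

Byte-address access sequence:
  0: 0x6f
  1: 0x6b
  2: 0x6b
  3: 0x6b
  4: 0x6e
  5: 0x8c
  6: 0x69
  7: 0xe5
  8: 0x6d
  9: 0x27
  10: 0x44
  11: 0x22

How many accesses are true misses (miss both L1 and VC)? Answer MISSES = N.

MISSES = 5

0: 0x6f (blk 13, set 1) → MISS  vc=[]
1: 0x6b (blk 13, set 1) → L1-HIT  vc=[]
2: 0x6b (blk 13, set 1) → L1-HIT  vc=[]
3: 0x6b (blk 13, set 1) → L1-HIT  vc=[]
4: 0x6e (blk 13, set 1) → L1-HIT  vc=[]
5: 0x8c (blk 17, set 1) → MISS  vc=[13]
6: 0x69 (blk 13, set 1) → VC-HIT  vc=[17]
7: 0xe5 (blk 28, set 0) → MISS  vc=[17]
8: 0x6d (blk 13, set 1) → L1-HIT  vc=[17]
9: 0x27 (blk 4, set 0) → MISS  vc=[17, 28]
10: 0x44 (blk 8, set 0) → MISS  vc=[17, 28, 4]
11: 0x22 (blk 4, set 0) → VC-HIT  vc=[17, 28, 8]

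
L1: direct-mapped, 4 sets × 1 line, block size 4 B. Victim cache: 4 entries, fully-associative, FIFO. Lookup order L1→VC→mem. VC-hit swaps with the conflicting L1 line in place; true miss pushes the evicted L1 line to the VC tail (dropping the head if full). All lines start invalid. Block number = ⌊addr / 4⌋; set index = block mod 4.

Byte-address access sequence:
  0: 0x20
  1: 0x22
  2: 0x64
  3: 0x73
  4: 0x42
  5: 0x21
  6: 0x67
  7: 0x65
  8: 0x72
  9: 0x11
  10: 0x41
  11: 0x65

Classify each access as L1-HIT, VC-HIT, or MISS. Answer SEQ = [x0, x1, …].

0: 0x20 (blk 8, set 0) → MISS  vc=[]
1: 0x22 (blk 8, set 0) → L1-HIT  vc=[]
2: 0x64 (blk 25, set 1) → MISS  vc=[]
3: 0x73 (blk 28, set 0) → MISS  vc=[8]
4: 0x42 (blk 16, set 0) → MISS  vc=[8, 28]
5: 0x21 (blk 8, set 0) → VC-HIT  vc=[16, 28]
6: 0x67 (blk 25, set 1) → L1-HIT  vc=[16, 28]
7: 0x65 (blk 25, set 1) → L1-HIT  vc=[16, 28]
8: 0x72 (blk 28, set 0) → VC-HIT  vc=[16, 8]
9: 0x11 (blk 4, set 0) → MISS  vc=[16, 8, 28]
10: 0x41 (blk 16, set 0) → VC-HIT  vc=[4, 8, 28]
11: 0x65 (blk 25, set 1) → L1-HIT  vc=[4, 8, 28]

SEQ = [MISS, L1-HIT, MISS, MISS, MISS, VC-HIT, L1-HIT, L1-HIT, VC-HIT, MISS, VC-HIT, L1-HIT]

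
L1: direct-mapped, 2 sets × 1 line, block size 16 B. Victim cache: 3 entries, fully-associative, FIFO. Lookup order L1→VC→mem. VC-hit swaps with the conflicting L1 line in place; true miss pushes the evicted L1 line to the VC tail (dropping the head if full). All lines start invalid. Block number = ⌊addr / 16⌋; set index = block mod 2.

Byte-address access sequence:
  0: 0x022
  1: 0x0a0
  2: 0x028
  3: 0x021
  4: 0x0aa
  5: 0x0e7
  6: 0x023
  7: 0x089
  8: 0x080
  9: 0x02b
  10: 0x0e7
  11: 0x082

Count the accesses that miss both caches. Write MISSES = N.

#0 0x22→b2/s0 MISS; vc=[]
#1 0xa0→b10/s0 MISS; vc=[2]
#2 0x28→b2/s0 VC-HIT; vc=[10]
#3 0x21→b2/s0 L1-HIT; vc=[10]
#4 0xaa→b10/s0 VC-HIT; vc=[2]
#5 0xe7→b14/s0 MISS; vc=[2,10]
#6 0x23→b2/s0 VC-HIT; vc=[14,10]
#7 0x89→b8/s0 MISS; vc=[14,10,2]
#8 0x80→b8/s0 L1-HIT; vc=[14,10,2]
#9 0x2b→b2/s0 VC-HIT; vc=[14,10,8]
#10 0xe7→b14/s0 VC-HIT; vc=[2,10,8]
#11 0x82→b8/s0 VC-HIT; vc=[2,10,14]

MISSES = 4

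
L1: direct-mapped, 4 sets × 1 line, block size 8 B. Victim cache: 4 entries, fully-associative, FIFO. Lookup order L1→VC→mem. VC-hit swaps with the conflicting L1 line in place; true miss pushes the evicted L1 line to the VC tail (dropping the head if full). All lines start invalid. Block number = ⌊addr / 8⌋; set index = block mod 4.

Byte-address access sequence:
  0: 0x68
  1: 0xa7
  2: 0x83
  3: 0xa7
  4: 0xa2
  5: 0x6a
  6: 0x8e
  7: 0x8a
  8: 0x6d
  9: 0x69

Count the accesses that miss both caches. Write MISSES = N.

  [0] addr=0x68 blk=13 s=1: MISS | VC []
  [1] addr=0xa7 blk=20 s=0: MISS | VC []
  [2] addr=0x83 blk=16 s=0: MISS | VC [20]
  [3] addr=0xa7 blk=20 s=0: VC-HIT | VC [16]
  [4] addr=0xa2 blk=20 s=0: L1-HIT | VC [16]
  [5] addr=0x6a blk=13 s=1: L1-HIT | VC [16]
  [6] addr=0x8e blk=17 s=1: MISS | VC [16, 13]
  [7] addr=0x8a blk=17 s=1: L1-HIT | VC [16, 13]
  [8] addr=0x6d blk=13 s=1: VC-HIT | VC [16, 17]
  [9] addr=0x69 blk=13 s=1: L1-HIT | VC [16, 17]

MISSES = 4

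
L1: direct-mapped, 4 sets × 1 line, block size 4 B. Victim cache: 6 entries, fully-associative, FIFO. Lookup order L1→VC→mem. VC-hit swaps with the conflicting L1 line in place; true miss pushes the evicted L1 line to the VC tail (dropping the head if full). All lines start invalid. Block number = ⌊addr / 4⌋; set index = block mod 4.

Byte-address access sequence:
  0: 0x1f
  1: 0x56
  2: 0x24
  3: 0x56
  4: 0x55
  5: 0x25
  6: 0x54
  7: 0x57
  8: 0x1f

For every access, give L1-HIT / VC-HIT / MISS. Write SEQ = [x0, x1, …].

SEQ = [MISS, MISS, MISS, VC-HIT, L1-HIT, VC-HIT, VC-HIT, L1-HIT, L1-HIT]

  [0] addr=0x1f blk=7 s=3: MISS | VC []
  [1] addr=0x56 blk=21 s=1: MISS | VC []
  [2] addr=0x24 blk=9 s=1: MISS | VC [21]
  [3] addr=0x56 blk=21 s=1: VC-HIT | VC [9]
  [4] addr=0x55 blk=21 s=1: L1-HIT | VC [9]
  [5] addr=0x25 blk=9 s=1: VC-HIT | VC [21]
  [6] addr=0x54 blk=21 s=1: VC-HIT | VC [9]
  [7] addr=0x57 blk=21 s=1: L1-HIT | VC [9]
  [8] addr=0x1f blk=7 s=3: L1-HIT | VC [9]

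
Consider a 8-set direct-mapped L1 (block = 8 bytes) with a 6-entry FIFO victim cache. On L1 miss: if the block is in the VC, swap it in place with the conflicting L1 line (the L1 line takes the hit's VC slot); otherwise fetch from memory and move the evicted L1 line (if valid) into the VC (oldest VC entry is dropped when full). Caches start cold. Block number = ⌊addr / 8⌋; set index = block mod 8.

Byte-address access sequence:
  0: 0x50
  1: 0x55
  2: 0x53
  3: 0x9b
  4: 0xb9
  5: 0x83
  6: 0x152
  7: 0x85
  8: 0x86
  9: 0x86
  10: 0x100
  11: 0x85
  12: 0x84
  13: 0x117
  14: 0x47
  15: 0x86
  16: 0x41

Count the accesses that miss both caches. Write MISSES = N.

MISSES = 8

  [0] addr=0x50 blk=10 s=2: MISS | VC []
  [1] addr=0x55 blk=10 s=2: L1-HIT | VC []
  [2] addr=0x53 blk=10 s=2: L1-HIT | VC []
  [3] addr=0x9b blk=19 s=3: MISS | VC []
  [4] addr=0xb9 blk=23 s=7: MISS | VC []
  [5] addr=0x83 blk=16 s=0: MISS | VC []
  [6] addr=0x152 blk=42 s=2: MISS | VC [10]
  [7] addr=0x85 blk=16 s=0: L1-HIT | VC [10]
  [8] addr=0x86 blk=16 s=0: L1-HIT | VC [10]
  [9] addr=0x86 blk=16 s=0: L1-HIT | VC [10]
  [10] addr=0x100 blk=32 s=0: MISS | VC [10, 16]
  [11] addr=0x85 blk=16 s=0: VC-HIT | VC [10, 32]
  [12] addr=0x84 blk=16 s=0: L1-HIT | VC [10, 32]
  [13] addr=0x117 blk=34 s=2: MISS | VC [10, 32, 42]
  [14] addr=0x47 blk=8 s=0: MISS | VC [10, 32, 42, 16]
  [15] addr=0x86 blk=16 s=0: VC-HIT | VC [10, 32, 42, 8]
  [16] addr=0x41 blk=8 s=0: VC-HIT | VC [10, 32, 42, 16]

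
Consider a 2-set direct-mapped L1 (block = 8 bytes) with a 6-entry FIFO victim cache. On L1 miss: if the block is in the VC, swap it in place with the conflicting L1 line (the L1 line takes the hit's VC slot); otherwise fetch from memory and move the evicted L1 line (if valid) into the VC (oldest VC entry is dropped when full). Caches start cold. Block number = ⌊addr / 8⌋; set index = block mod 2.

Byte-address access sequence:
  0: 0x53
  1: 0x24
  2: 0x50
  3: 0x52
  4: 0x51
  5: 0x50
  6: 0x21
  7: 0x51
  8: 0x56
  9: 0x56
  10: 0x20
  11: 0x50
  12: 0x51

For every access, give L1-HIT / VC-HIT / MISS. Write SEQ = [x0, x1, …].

0: 0x53 (blk 10, set 0) → MISS  vc=[]
1: 0x24 (blk 4, set 0) → MISS  vc=[10]
2: 0x50 (blk 10, set 0) → VC-HIT  vc=[4]
3: 0x52 (blk 10, set 0) → L1-HIT  vc=[4]
4: 0x51 (blk 10, set 0) → L1-HIT  vc=[4]
5: 0x50 (blk 10, set 0) → L1-HIT  vc=[4]
6: 0x21 (blk 4, set 0) → VC-HIT  vc=[10]
7: 0x51 (blk 10, set 0) → VC-HIT  vc=[4]
8: 0x56 (blk 10, set 0) → L1-HIT  vc=[4]
9: 0x56 (blk 10, set 0) → L1-HIT  vc=[4]
10: 0x20 (blk 4, set 0) → VC-HIT  vc=[10]
11: 0x50 (blk 10, set 0) → VC-HIT  vc=[4]
12: 0x51 (blk 10, set 0) → L1-HIT  vc=[4]

SEQ = [MISS, MISS, VC-HIT, L1-HIT, L1-HIT, L1-HIT, VC-HIT, VC-HIT, L1-HIT, L1-HIT, VC-HIT, VC-HIT, L1-HIT]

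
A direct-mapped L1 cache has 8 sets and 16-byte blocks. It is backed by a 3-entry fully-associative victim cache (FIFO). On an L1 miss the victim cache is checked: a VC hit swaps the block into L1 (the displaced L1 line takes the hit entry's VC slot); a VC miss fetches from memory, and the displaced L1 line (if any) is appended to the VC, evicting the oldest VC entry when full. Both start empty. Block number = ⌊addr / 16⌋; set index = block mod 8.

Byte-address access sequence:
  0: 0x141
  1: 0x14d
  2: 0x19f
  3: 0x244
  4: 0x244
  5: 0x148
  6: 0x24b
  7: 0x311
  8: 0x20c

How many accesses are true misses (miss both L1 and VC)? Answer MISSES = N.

MISSES = 5

  [0] addr=0x141 blk=20 s=4: MISS | VC []
  [1] addr=0x14d blk=20 s=4: L1-HIT | VC []
  [2] addr=0x19f blk=25 s=1: MISS | VC []
  [3] addr=0x244 blk=36 s=4: MISS | VC [20]
  [4] addr=0x244 blk=36 s=4: L1-HIT | VC [20]
  [5] addr=0x148 blk=20 s=4: VC-HIT | VC [36]
  [6] addr=0x24b blk=36 s=4: VC-HIT | VC [20]
  [7] addr=0x311 blk=49 s=1: MISS | VC [20, 25]
  [8] addr=0x20c blk=32 s=0: MISS | VC [20, 25]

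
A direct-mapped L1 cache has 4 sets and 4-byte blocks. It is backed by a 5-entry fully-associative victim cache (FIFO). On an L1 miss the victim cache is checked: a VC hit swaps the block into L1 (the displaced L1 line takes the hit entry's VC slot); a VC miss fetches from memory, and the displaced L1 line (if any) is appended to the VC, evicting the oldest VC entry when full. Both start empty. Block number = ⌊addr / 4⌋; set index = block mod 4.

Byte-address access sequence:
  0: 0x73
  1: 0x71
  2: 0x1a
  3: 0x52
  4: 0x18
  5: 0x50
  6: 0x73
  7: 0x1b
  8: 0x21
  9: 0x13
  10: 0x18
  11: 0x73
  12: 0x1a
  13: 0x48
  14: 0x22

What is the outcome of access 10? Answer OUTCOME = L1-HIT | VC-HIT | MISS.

OUTCOME = L1-HIT

#0 0x73→b28/s0 MISS; vc=[]
#1 0x71→b28/s0 L1-HIT; vc=[]
#2 0x1a→b6/s2 MISS; vc=[]
#3 0x52→b20/s0 MISS; vc=[28]
#4 0x18→b6/s2 L1-HIT; vc=[28]
#5 0x50→b20/s0 L1-HIT; vc=[28]
#6 0x73→b28/s0 VC-HIT; vc=[20]
#7 0x1b→b6/s2 L1-HIT; vc=[20]
#8 0x21→b8/s0 MISS; vc=[20,28]
#9 0x13→b4/s0 MISS; vc=[20,28,8]
#10 0x18→b6/s2 L1-HIT; vc=[20,28,8]
#11 0x73→b28/s0 VC-HIT; vc=[20,4,8]
#12 0x1a→b6/s2 L1-HIT; vc=[20,4,8]
#13 0x48→b18/s2 MISS; vc=[20,4,8,6]
#14 0x22→b8/s0 VC-HIT; vc=[20,4,28,6]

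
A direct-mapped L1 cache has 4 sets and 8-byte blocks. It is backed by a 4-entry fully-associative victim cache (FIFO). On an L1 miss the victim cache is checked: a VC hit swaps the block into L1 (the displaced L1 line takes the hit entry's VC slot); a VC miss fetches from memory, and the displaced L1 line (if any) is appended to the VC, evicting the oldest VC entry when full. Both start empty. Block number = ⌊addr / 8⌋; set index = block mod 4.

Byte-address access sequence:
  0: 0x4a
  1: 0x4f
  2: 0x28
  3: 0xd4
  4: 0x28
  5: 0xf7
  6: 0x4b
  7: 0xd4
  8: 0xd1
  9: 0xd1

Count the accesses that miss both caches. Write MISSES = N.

MISSES = 4

  [0] addr=0x4a blk=9 s=1: MISS | VC []
  [1] addr=0x4f blk=9 s=1: L1-HIT | VC []
  [2] addr=0x28 blk=5 s=1: MISS | VC [9]
  [3] addr=0xd4 blk=26 s=2: MISS | VC [9]
  [4] addr=0x28 blk=5 s=1: L1-HIT | VC [9]
  [5] addr=0xf7 blk=30 s=2: MISS | VC [9, 26]
  [6] addr=0x4b blk=9 s=1: VC-HIT | VC [5, 26]
  [7] addr=0xd4 blk=26 s=2: VC-HIT | VC [5, 30]
  [8] addr=0xd1 blk=26 s=2: L1-HIT | VC [5, 30]
  [9] addr=0xd1 blk=26 s=2: L1-HIT | VC [5, 30]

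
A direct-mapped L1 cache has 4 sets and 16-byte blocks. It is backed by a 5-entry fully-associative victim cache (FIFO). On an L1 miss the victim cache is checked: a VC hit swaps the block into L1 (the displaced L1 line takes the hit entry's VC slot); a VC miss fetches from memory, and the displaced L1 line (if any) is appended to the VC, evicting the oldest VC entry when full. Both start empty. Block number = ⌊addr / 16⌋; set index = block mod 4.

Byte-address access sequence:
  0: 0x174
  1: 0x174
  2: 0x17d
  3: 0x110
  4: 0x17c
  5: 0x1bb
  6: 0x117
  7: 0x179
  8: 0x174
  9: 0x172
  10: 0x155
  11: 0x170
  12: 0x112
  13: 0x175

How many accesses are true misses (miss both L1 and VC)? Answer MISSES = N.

  [0] addr=0x174 blk=23 s=3: MISS | VC []
  [1] addr=0x174 blk=23 s=3: L1-HIT | VC []
  [2] addr=0x17d blk=23 s=3: L1-HIT | VC []
  [3] addr=0x110 blk=17 s=1: MISS | VC []
  [4] addr=0x17c blk=23 s=3: L1-HIT | VC []
  [5] addr=0x1bb blk=27 s=3: MISS | VC [23]
  [6] addr=0x117 blk=17 s=1: L1-HIT | VC [23]
  [7] addr=0x179 blk=23 s=3: VC-HIT | VC [27]
  [8] addr=0x174 blk=23 s=3: L1-HIT | VC [27]
  [9] addr=0x172 blk=23 s=3: L1-HIT | VC [27]
  [10] addr=0x155 blk=21 s=1: MISS | VC [27, 17]
  [11] addr=0x170 blk=23 s=3: L1-HIT | VC [27, 17]
  [12] addr=0x112 blk=17 s=1: VC-HIT | VC [27, 21]
  [13] addr=0x175 blk=23 s=3: L1-HIT | VC [27, 21]

MISSES = 4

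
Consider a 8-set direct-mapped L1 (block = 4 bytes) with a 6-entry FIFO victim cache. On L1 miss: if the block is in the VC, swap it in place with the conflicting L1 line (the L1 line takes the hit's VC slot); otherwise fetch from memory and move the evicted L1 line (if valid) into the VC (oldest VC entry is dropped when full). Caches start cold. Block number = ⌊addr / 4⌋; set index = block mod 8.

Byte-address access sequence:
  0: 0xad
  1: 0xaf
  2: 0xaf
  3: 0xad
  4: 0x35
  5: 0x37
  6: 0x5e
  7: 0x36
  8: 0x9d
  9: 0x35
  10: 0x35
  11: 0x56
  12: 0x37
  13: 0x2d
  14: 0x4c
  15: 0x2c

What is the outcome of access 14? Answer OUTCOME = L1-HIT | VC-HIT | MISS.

#0 0xad→b43/s3 MISS; vc=[]
#1 0xaf→b43/s3 L1-HIT; vc=[]
#2 0xaf→b43/s3 L1-HIT; vc=[]
#3 0xad→b43/s3 L1-HIT; vc=[]
#4 0x35→b13/s5 MISS; vc=[]
#5 0x37→b13/s5 L1-HIT; vc=[]
#6 0x5e→b23/s7 MISS; vc=[]
#7 0x36→b13/s5 L1-HIT; vc=[]
#8 0x9d→b39/s7 MISS; vc=[23]
#9 0x35→b13/s5 L1-HIT; vc=[23]
#10 0x35→b13/s5 L1-HIT; vc=[23]
#11 0x56→b21/s5 MISS; vc=[23,13]
#12 0x37→b13/s5 VC-HIT; vc=[23,21]
#13 0x2d→b11/s3 MISS; vc=[23,21,43]
#14 0x4c→b19/s3 MISS; vc=[23,21,43,11]
#15 0x2c→b11/s3 VC-HIT; vc=[23,21,43,19]

OUTCOME = MISS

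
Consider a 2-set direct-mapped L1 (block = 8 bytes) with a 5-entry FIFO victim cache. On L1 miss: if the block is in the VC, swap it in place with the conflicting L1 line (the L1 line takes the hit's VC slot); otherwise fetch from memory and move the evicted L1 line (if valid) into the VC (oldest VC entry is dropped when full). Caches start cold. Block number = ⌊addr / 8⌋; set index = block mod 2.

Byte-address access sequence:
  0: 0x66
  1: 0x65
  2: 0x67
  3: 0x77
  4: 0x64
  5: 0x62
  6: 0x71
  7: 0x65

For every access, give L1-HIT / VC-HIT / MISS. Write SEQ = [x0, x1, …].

SEQ = [MISS, L1-HIT, L1-HIT, MISS, VC-HIT, L1-HIT, VC-HIT, VC-HIT]

#0 0x66→b12/s0 MISS; vc=[]
#1 0x65→b12/s0 L1-HIT; vc=[]
#2 0x67→b12/s0 L1-HIT; vc=[]
#3 0x77→b14/s0 MISS; vc=[12]
#4 0x64→b12/s0 VC-HIT; vc=[14]
#5 0x62→b12/s0 L1-HIT; vc=[14]
#6 0x71→b14/s0 VC-HIT; vc=[12]
#7 0x65→b12/s0 VC-HIT; vc=[14]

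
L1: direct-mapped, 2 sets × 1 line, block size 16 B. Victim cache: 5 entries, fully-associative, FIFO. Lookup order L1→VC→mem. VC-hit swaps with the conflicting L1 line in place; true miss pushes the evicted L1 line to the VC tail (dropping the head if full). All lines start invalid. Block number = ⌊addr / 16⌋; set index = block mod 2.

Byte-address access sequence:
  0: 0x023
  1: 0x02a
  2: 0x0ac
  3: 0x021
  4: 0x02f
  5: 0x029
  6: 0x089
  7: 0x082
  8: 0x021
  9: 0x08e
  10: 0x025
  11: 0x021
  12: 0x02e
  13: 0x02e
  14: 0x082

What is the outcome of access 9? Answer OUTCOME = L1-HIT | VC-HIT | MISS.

OUTCOME = VC-HIT

  [0] addr=0x23 blk=2 s=0: MISS | VC []
  [1] addr=0x2a blk=2 s=0: L1-HIT | VC []
  [2] addr=0xac blk=10 s=0: MISS | VC [2]
  [3] addr=0x21 blk=2 s=0: VC-HIT | VC [10]
  [4] addr=0x2f blk=2 s=0: L1-HIT | VC [10]
  [5] addr=0x29 blk=2 s=0: L1-HIT | VC [10]
  [6] addr=0x89 blk=8 s=0: MISS | VC [10, 2]
  [7] addr=0x82 blk=8 s=0: L1-HIT | VC [10, 2]
  [8] addr=0x21 blk=2 s=0: VC-HIT | VC [10, 8]
  [9] addr=0x8e blk=8 s=0: VC-HIT | VC [10, 2]
  [10] addr=0x25 blk=2 s=0: VC-HIT | VC [10, 8]
  [11] addr=0x21 blk=2 s=0: L1-HIT | VC [10, 8]
  [12] addr=0x2e blk=2 s=0: L1-HIT | VC [10, 8]
  [13] addr=0x2e blk=2 s=0: L1-HIT | VC [10, 8]
  [14] addr=0x82 blk=8 s=0: VC-HIT | VC [10, 2]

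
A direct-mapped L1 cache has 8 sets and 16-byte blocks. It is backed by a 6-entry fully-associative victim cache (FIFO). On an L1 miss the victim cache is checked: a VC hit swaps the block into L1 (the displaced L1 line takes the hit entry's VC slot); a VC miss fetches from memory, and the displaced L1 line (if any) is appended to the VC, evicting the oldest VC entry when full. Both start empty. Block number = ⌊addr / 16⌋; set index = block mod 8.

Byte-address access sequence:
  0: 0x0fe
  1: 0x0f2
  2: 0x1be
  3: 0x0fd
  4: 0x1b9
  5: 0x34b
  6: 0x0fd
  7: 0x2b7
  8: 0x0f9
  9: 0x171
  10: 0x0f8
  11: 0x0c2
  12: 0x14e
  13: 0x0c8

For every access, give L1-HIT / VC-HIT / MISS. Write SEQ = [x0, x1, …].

SEQ = [MISS, L1-HIT, MISS, L1-HIT, L1-HIT, MISS, L1-HIT, MISS, L1-HIT, MISS, VC-HIT, MISS, MISS, VC-HIT]

  [0] addr=0xfe blk=15 s=7: MISS | VC []
  [1] addr=0xf2 blk=15 s=7: L1-HIT | VC []
  [2] addr=0x1be blk=27 s=3: MISS | VC []
  [3] addr=0xfd blk=15 s=7: L1-HIT | VC []
  [4] addr=0x1b9 blk=27 s=3: L1-HIT | VC []
  [5] addr=0x34b blk=52 s=4: MISS | VC []
  [6] addr=0xfd blk=15 s=7: L1-HIT | VC []
  [7] addr=0x2b7 blk=43 s=3: MISS | VC [27]
  [8] addr=0xf9 blk=15 s=7: L1-HIT | VC [27]
  [9] addr=0x171 blk=23 s=7: MISS | VC [27, 15]
  [10] addr=0xf8 blk=15 s=7: VC-HIT | VC [27, 23]
  [11] addr=0xc2 blk=12 s=4: MISS | VC [27, 23, 52]
  [12] addr=0x14e blk=20 s=4: MISS | VC [27, 23, 52, 12]
  [13] addr=0xc8 blk=12 s=4: VC-HIT | VC [27, 23, 52, 20]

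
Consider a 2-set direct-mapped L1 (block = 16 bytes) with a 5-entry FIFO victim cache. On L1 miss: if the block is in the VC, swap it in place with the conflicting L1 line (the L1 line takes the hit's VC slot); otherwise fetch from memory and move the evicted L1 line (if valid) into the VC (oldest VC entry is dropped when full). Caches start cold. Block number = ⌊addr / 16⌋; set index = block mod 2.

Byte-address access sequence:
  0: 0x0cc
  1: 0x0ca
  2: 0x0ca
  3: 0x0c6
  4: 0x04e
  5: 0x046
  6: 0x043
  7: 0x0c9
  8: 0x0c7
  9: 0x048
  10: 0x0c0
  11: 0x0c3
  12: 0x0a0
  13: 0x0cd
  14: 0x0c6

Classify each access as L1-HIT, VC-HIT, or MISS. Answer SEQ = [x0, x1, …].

SEQ = [MISS, L1-HIT, L1-HIT, L1-HIT, MISS, L1-HIT, L1-HIT, VC-HIT, L1-HIT, VC-HIT, VC-HIT, L1-HIT, MISS, VC-HIT, L1-HIT]

  [0] addr=0xcc blk=12 s=0: MISS | VC []
  [1] addr=0xca blk=12 s=0: L1-HIT | VC []
  [2] addr=0xca blk=12 s=0: L1-HIT | VC []
  [3] addr=0xc6 blk=12 s=0: L1-HIT | VC []
  [4] addr=0x4e blk=4 s=0: MISS | VC [12]
  [5] addr=0x46 blk=4 s=0: L1-HIT | VC [12]
  [6] addr=0x43 blk=4 s=0: L1-HIT | VC [12]
  [7] addr=0xc9 blk=12 s=0: VC-HIT | VC [4]
  [8] addr=0xc7 blk=12 s=0: L1-HIT | VC [4]
  [9] addr=0x48 blk=4 s=0: VC-HIT | VC [12]
  [10] addr=0xc0 blk=12 s=0: VC-HIT | VC [4]
  [11] addr=0xc3 blk=12 s=0: L1-HIT | VC [4]
  [12] addr=0xa0 blk=10 s=0: MISS | VC [4, 12]
  [13] addr=0xcd blk=12 s=0: VC-HIT | VC [4, 10]
  [14] addr=0xc6 blk=12 s=0: L1-HIT | VC [4, 10]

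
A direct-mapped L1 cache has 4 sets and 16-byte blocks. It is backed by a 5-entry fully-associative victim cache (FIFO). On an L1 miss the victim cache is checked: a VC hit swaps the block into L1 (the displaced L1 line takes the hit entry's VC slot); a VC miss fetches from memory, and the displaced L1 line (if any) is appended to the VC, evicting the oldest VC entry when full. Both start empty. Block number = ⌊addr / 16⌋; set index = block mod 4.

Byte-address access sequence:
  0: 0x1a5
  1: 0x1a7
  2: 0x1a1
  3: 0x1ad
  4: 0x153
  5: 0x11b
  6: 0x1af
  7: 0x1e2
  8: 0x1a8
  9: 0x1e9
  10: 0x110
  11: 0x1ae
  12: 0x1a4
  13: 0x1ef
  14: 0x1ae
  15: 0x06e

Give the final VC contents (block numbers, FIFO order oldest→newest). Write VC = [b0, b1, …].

VC = [21, 30, 26]

0: 0x1a5 (blk 26, set 2) → MISS  vc=[]
1: 0x1a7 (blk 26, set 2) → L1-HIT  vc=[]
2: 0x1a1 (blk 26, set 2) → L1-HIT  vc=[]
3: 0x1ad (blk 26, set 2) → L1-HIT  vc=[]
4: 0x153 (blk 21, set 1) → MISS  vc=[]
5: 0x11b (blk 17, set 1) → MISS  vc=[21]
6: 0x1af (blk 26, set 2) → L1-HIT  vc=[21]
7: 0x1e2 (blk 30, set 2) → MISS  vc=[21, 26]
8: 0x1a8 (blk 26, set 2) → VC-HIT  vc=[21, 30]
9: 0x1e9 (blk 30, set 2) → VC-HIT  vc=[21, 26]
10: 0x110 (blk 17, set 1) → L1-HIT  vc=[21, 26]
11: 0x1ae (blk 26, set 2) → VC-HIT  vc=[21, 30]
12: 0x1a4 (blk 26, set 2) → L1-HIT  vc=[21, 30]
13: 0x1ef (blk 30, set 2) → VC-HIT  vc=[21, 26]
14: 0x1ae (blk 26, set 2) → VC-HIT  vc=[21, 30]
15: 0x6e (blk 6, set 2) → MISS  vc=[21, 30, 26]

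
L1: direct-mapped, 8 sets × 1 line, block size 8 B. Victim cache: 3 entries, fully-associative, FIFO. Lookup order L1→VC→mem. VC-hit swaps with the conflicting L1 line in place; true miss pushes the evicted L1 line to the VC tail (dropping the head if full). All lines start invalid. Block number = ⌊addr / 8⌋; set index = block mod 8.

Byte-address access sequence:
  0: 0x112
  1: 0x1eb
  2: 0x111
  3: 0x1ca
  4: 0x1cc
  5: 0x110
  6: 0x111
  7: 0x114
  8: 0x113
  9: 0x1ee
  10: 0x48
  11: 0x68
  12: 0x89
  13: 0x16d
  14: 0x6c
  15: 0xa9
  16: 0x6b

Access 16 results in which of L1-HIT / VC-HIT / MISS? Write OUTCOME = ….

0: 0x112 (blk 34, set 2) → MISS  vc=[]
1: 0x1eb (blk 61, set 5) → MISS  vc=[]
2: 0x111 (blk 34, set 2) → L1-HIT  vc=[]
3: 0x1ca (blk 57, set 1) → MISS  vc=[]
4: 0x1cc (blk 57, set 1) → L1-HIT  vc=[]
5: 0x110 (blk 34, set 2) → L1-HIT  vc=[]
6: 0x111 (blk 34, set 2) → L1-HIT  vc=[]
7: 0x114 (blk 34, set 2) → L1-HIT  vc=[]
8: 0x113 (blk 34, set 2) → L1-HIT  vc=[]
9: 0x1ee (blk 61, set 5) → L1-HIT  vc=[]
10: 0x48 (blk 9, set 1) → MISS  vc=[57]
11: 0x68 (blk 13, set 5) → MISS  vc=[57, 61]
12: 0x89 (blk 17, set 1) → MISS  vc=[57, 61, 9]
13: 0x16d (blk 45, set 5) → MISS  vc=[61, 9, 13]
14: 0x6c (blk 13, set 5) → VC-HIT  vc=[61, 9, 45]
15: 0xa9 (blk 21, set 5) → MISS  vc=[9, 45, 13]
16: 0x6b (blk 13, set 5) → VC-HIT  vc=[9, 45, 21]

OUTCOME = VC-HIT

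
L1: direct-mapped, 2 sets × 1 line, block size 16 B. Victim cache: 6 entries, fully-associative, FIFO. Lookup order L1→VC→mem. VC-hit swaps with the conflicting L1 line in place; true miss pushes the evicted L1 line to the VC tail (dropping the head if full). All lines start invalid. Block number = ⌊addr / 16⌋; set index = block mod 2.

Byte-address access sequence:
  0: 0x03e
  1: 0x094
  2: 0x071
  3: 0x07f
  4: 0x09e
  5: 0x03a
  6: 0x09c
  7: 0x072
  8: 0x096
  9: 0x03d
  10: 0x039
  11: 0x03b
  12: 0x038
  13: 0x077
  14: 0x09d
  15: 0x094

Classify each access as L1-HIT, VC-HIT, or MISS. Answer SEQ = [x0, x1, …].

SEQ = [MISS, MISS, MISS, L1-HIT, VC-HIT, VC-HIT, VC-HIT, VC-HIT, VC-HIT, VC-HIT, L1-HIT, L1-HIT, L1-HIT, VC-HIT, VC-HIT, L1-HIT]

#0 0x3e→b3/s1 MISS; vc=[]
#1 0x94→b9/s1 MISS; vc=[3]
#2 0x71→b7/s1 MISS; vc=[3,9]
#3 0x7f→b7/s1 L1-HIT; vc=[3,9]
#4 0x9e→b9/s1 VC-HIT; vc=[3,7]
#5 0x3a→b3/s1 VC-HIT; vc=[9,7]
#6 0x9c→b9/s1 VC-HIT; vc=[3,7]
#7 0x72→b7/s1 VC-HIT; vc=[3,9]
#8 0x96→b9/s1 VC-HIT; vc=[3,7]
#9 0x3d→b3/s1 VC-HIT; vc=[9,7]
#10 0x39→b3/s1 L1-HIT; vc=[9,7]
#11 0x3b→b3/s1 L1-HIT; vc=[9,7]
#12 0x38→b3/s1 L1-HIT; vc=[9,7]
#13 0x77→b7/s1 VC-HIT; vc=[9,3]
#14 0x9d→b9/s1 VC-HIT; vc=[7,3]
#15 0x94→b9/s1 L1-HIT; vc=[7,3]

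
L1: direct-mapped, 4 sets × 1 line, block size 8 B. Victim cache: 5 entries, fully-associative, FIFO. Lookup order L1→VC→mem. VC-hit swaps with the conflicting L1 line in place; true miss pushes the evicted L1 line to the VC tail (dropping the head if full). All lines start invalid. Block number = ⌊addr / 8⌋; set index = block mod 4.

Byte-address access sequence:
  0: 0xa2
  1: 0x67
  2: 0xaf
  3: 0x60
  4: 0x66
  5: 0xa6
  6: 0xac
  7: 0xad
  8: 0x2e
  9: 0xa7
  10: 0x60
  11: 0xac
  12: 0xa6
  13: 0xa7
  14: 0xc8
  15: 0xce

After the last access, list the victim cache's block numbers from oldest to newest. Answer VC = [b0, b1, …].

VC = [12, 5, 21]

0: 0xa2 (blk 20, set 0) → MISS  vc=[]
1: 0x67 (blk 12, set 0) → MISS  vc=[20]
2: 0xaf (blk 21, set 1) → MISS  vc=[20]
3: 0x60 (blk 12, set 0) → L1-HIT  vc=[20]
4: 0x66 (blk 12, set 0) → L1-HIT  vc=[20]
5: 0xa6 (blk 20, set 0) → VC-HIT  vc=[12]
6: 0xac (blk 21, set 1) → L1-HIT  vc=[12]
7: 0xad (blk 21, set 1) → L1-HIT  vc=[12]
8: 0x2e (blk 5, set 1) → MISS  vc=[12, 21]
9: 0xa7 (blk 20, set 0) → L1-HIT  vc=[12, 21]
10: 0x60 (blk 12, set 0) → VC-HIT  vc=[20, 21]
11: 0xac (blk 21, set 1) → VC-HIT  vc=[20, 5]
12: 0xa6 (blk 20, set 0) → VC-HIT  vc=[12, 5]
13: 0xa7 (blk 20, set 0) → L1-HIT  vc=[12, 5]
14: 0xc8 (blk 25, set 1) → MISS  vc=[12, 5, 21]
15: 0xce (blk 25, set 1) → L1-HIT  vc=[12, 5, 21]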